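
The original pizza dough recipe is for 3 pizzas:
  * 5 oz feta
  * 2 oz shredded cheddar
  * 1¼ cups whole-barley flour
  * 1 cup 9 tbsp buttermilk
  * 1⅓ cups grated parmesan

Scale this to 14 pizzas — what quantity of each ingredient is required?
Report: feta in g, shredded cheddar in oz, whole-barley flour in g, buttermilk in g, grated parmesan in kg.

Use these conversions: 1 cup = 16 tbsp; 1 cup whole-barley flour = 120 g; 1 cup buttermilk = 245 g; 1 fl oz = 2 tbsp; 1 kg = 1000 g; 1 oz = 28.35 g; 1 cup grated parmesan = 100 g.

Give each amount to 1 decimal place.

Scaling factor: 14/3.
feta: 5 oz × 14/3 × 28.35 g/oz = 661.5 g
shredded cheddar: 2 oz × 14/3 ≈ 9.3 oz
whole-barley flour: 1.25 cup × 14/3 × 120 g/cup = 700.0 g
buttermilk: (1 cup + 9 tbsp = 1.5625 cup) × 14/3 × 245 g/cup ≈ 1786.5 g
grated parmesan: 4/3 cup × 14/3 × 100 g/cup ÷ 1000 g/kg ≈ 0.6 kg

feta: 661.5 g; shredded cheddar: 9.3 oz; whole-barley flour: 700.0 g; buttermilk: 1786.5 g; grated parmesan: 0.6 kg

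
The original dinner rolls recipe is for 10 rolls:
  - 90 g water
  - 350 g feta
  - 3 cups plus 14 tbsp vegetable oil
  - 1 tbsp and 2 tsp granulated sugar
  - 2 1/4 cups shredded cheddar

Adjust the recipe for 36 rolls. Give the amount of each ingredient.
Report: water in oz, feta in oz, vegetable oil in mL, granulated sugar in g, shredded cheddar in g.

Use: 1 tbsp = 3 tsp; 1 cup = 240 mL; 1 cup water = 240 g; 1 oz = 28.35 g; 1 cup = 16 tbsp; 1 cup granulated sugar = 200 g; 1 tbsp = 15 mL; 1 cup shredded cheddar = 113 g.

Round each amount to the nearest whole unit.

water: 11 oz; feta: 44 oz; vegetable oil: 3348 mL; granulated sugar: 75 g; shredded cheddar: 915 g

Scaling factor: 36/10 = 18/5 = 3.6.
water: 90 g × 18/5 ÷ 28.35 g/oz ≈ 11 oz
feta: 350 g × 18/5 ÷ 28.35 g/oz ≈ 44 oz
vegetable oil: (3 cup + 14 tbsp = 3.875 cup) × 18/5 × 240 mL/cup = 3348 mL
granulated sugar: (1 tbsp + 2 tsp = 5/3 tbsp) × 18/5 ÷ 16 tbsp/cup × 200 g/cup = 75 g
shredded cheddar: 2.25 cup × 18/5 × 113 g/cup ≈ 915 g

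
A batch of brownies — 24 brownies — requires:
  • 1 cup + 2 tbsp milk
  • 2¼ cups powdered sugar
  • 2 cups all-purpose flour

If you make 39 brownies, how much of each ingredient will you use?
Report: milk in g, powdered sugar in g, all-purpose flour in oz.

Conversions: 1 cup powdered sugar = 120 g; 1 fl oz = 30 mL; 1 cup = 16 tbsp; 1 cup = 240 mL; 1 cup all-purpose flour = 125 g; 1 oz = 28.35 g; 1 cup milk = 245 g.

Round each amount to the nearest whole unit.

Scaling factor: 39/24 = 13/8 = 1.625.
milk: (1 cup + 2 tbsp = 1.125 cup) × 13/8 × 245 g/cup ≈ 448 g
powdered sugar: 2.25 cup × 13/8 × 120 g/cup ≈ 439 g
all-purpose flour: 2 cup × 13/8 × 125 g/cup ÷ 28.35 g/oz ≈ 14 oz

milk: 448 g; powdered sugar: 439 g; all-purpose flour: 14 oz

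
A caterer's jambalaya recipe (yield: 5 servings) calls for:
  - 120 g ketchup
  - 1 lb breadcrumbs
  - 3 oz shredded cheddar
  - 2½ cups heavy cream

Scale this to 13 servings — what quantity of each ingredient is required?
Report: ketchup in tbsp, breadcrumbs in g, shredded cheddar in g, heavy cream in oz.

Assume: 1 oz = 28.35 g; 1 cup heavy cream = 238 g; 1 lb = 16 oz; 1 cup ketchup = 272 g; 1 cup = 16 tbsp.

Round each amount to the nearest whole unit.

Scaling factor: 13/5 = 2.6.
ketchup: 120 g × 13/5 ÷ 272 g/cup × 16 tbsp/cup ≈ 18 tbsp
breadcrumbs: 1 lb × 13/5 × 16 oz/lb × 28.35 g/oz ≈ 1179 g
shredded cheddar: 3 oz × 13/5 × 28.35 g/oz ≈ 221 g
heavy cream: 2.5 cup × 13/5 × 238 g/cup ÷ 28.35 g/oz ≈ 55 oz

ketchup: 18 tbsp; breadcrumbs: 1179 g; shredded cheddar: 221 g; heavy cream: 55 oz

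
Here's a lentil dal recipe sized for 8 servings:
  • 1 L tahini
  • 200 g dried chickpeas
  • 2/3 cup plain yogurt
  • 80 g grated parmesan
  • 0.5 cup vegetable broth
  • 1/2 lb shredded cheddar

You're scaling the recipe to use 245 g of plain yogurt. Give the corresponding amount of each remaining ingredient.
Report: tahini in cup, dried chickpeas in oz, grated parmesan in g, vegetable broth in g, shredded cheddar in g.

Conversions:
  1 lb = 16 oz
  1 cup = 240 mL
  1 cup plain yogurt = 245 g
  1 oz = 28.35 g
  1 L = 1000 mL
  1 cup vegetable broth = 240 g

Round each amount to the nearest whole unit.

tahini: 6 cup; dried chickpeas: 11 oz; grated parmesan: 120 g; vegetable broth: 180 g; shredded cheddar: 340 g

The original recipe has 490/3 g of plain yogurt, so the scaling factor is 245 ÷ 490/3 = 3/2 = 1.5.
tahini: 1 L × 3/2 × 1000 mL/L ÷ 240 mL/cup ≈ 6 cup
dried chickpeas: 200 g × 3/2 ÷ 28.35 g/oz ≈ 11 oz
grated parmesan: 80 g × 3/2 = 120 g
vegetable broth: 0.5 cup × 3/2 × 240 g/cup = 180 g
shredded cheddar: 0.5 lb × 3/2 × 16 oz/lb × 28.35 g/oz ≈ 340 g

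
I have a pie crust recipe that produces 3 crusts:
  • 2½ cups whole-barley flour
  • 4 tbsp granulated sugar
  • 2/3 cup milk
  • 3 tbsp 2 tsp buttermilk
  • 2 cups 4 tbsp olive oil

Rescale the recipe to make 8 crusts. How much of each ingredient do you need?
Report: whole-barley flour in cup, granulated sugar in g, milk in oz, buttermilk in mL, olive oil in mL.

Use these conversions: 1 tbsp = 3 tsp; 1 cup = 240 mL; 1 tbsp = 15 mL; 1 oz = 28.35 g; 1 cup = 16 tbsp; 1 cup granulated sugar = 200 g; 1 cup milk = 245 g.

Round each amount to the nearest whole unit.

Scaling factor: 8/3.
whole-barley flour: 2.5 cup × 8/3 ≈ 7 cup
granulated sugar: 4 tbsp × 8/3 ÷ 16 tbsp/cup × 200 g/cup ≈ 133 g
milk: 2/3 cup × 8/3 × 245 g/cup ÷ 28.35 g/oz ≈ 15 oz
buttermilk: (3 tbsp + 2 tsp = 11/3 tbsp) × 8/3 × 15 mL/tbsp ≈ 147 mL
olive oil: (2 cup + 4 tbsp = 2.25 cup) × 8/3 × 240 mL/cup = 1440 mL

whole-barley flour: 7 cup; granulated sugar: 133 g; milk: 15 oz; buttermilk: 147 mL; olive oil: 1440 mL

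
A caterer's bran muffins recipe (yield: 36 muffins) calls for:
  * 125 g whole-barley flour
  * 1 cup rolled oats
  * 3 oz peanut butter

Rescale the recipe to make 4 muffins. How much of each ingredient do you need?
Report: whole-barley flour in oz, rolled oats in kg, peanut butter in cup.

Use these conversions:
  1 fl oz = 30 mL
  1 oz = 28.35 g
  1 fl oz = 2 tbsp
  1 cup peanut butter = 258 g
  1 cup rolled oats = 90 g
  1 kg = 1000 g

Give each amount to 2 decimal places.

Scaling factor: 4/36 = 1/9.
whole-barley flour: 125 g × 1/9 ÷ 28.35 g/oz ≈ 0.49 oz
rolled oats: 1 cup × 1/9 × 90 g/cup ÷ 1000 g/kg = 0.01 kg
peanut butter: 3 oz × 1/9 × 28.35 g/oz ÷ 258 g/cup ≈ 0.04 cup

whole-barley flour: 0.49 oz; rolled oats: 0.01 kg; peanut butter: 0.04 cup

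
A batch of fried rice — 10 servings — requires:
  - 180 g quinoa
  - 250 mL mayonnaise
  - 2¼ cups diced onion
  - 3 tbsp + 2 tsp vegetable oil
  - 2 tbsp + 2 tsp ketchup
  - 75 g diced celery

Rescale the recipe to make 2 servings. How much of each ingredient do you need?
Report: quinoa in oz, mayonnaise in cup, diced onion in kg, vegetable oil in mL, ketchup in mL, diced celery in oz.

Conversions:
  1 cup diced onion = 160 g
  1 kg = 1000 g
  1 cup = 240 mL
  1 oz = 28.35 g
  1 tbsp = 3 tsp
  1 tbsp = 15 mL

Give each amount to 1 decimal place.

Scaling factor: 2/10 = 1/5 = 0.2.
quinoa: 180 g × 1/5 ÷ 28.35 g/oz ≈ 1.3 oz
mayonnaise: 250 mL × 1/5 ÷ 240 mL/cup ≈ 0.2 cup
diced onion: 2.25 cup × 1/5 × 160 g/cup ÷ 1000 g/kg ≈ 0.1 kg
vegetable oil: (3 tbsp + 2 tsp = 11/3 tbsp) × 1/5 × 15 mL/tbsp = 11.0 mL
ketchup: (2 tbsp + 2 tsp = 8/3 tbsp) × 1/5 × 15 mL/tbsp = 8.0 mL
diced celery: 75 g × 1/5 ÷ 28.35 g/oz ≈ 0.5 oz

quinoa: 1.3 oz; mayonnaise: 0.2 cup; diced onion: 0.1 kg; vegetable oil: 11.0 mL; ketchup: 8.0 mL; diced celery: 0.5 oz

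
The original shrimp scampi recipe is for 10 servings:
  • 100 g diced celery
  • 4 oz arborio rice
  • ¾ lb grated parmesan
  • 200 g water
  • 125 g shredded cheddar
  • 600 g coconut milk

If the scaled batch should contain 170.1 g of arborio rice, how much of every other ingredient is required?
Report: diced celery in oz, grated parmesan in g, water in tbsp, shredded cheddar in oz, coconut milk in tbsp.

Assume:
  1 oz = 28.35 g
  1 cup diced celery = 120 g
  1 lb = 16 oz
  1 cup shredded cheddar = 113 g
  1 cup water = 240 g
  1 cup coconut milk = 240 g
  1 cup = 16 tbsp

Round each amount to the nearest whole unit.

The original recipe has 113.4 g of arborio rice, so the scaling factor is 170.1 ÷ 113.4 = 3/2 = 1.5.
diced celery: 100 g × 3/2 ÷ 28.35 g/oz ≈ 5 oz
grated parmesan: 0.75 lb × 3/2 × 16 oz/lb × 28.35 g/oz ≈ 510 g
water: 200 g × 3/2 ÷ 240 g/cup × 16 tbsp/cup = 20 tbsp
shredded cheddar: 125 g × 3/2 ÷ 28.35 g/oz ≈ 7 oz
coconut milk: 600 g × 3/2 ÷ 240 g/cup × 16 tbsp/cup = 60 tbsp

diced celery: 5 oz; grated parmesan: 510 g; water: 20 tbsp; shredded cheddar: 7 oz; coconut milk: 60 tbsp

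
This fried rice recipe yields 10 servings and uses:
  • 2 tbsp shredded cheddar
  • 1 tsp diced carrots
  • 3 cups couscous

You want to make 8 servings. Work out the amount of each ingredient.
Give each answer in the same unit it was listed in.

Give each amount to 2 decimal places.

Scaling factor: 8/10 = 4/5 = 0.8.
shredded cheddar: 2 tbsp × 4/5 = 1.60 tbsp
diced carrots: 1 tsp × 4/5 = 0.80 tsp
couscous: 3 cup × 4/5 = 2.40 cup

shredded cheddar: 1.60 tbsp; diced carrots: 0.80 tsp; couscous: 2.40 cup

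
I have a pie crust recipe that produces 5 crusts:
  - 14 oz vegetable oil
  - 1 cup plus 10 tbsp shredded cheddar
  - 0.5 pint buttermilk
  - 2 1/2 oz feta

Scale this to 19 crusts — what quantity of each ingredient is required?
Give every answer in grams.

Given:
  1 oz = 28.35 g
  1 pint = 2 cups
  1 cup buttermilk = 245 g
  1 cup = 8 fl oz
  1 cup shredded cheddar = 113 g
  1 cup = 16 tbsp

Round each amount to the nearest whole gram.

Scaling factor: 19/5 = 3.8.
vegetable oil: 14 oz × 19/5 × 28.35 g/oz ≈ 1508 g
shredded cheddar: (1 cup + 10 tbsp = 1.625 cup) × 19/5 × 113 g/cup ≈ 698 g
buttermilk: 0.5 pint × 19/5 × 2 cup/pint × 245 g/cup = 931 g
feta: 2.5 oz × 19/5 × 28.35 g/oz ≈ 269 g

vegetable oil: 1508 g; shredded cheddar: 698 g; buttermilk: 931 g; feta: 269 g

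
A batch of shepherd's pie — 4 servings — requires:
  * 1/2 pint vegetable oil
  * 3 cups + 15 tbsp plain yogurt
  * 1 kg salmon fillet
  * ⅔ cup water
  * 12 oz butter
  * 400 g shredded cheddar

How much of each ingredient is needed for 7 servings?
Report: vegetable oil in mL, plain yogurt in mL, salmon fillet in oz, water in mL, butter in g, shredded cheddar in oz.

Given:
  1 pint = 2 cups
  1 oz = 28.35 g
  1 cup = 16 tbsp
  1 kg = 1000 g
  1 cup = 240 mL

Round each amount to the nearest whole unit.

vegetable oil: 420 mL; plain yogurt: 1654 mL; salmon fillet: 62 oz; water: 280 mL; butter: 595 g; shredded cheddar: 25 oz

Scaling factor: 7/4 = 1.75.
vegetable oil: 0.5 pint × 7/4 × 2 cup/pint × 240 mL/cup = 420 mL
plain yogurt: (3 cup + 15 tbsp = 3.9375 cup) × 7/4 × 240 mL/cup ≈ 1654 mL
salmon fillet: 1 kg × 7/4 × 1000 g/kg ÷ 28.35 g/oz ≈ 62 oz
water: 2/3 cup × 7/4 × 240 mL/cup = 280 mL
butter: 12 oz × 7/4 × 28.35 g/oz ≈ 595 g
shredded cheddar: 400 g × 7/4 ÷ 28.35 g/oz ≈ 25 oz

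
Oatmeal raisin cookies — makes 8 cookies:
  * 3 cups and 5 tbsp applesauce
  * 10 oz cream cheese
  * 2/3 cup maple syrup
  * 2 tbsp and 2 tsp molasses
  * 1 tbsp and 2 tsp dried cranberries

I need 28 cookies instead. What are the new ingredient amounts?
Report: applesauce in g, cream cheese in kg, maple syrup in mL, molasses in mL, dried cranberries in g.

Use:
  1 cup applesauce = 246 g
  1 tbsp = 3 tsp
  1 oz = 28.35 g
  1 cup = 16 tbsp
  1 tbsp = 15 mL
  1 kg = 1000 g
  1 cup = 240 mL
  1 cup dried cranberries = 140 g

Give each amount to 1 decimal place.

applesauce: 2852.1 g; cream cheese: 1.0 kg; maple syrup: 560.0 mL; molasses: 140.0 mL; dried cranberries: 51.0 g

Scaling factor: 28/8 = 7/2 = 3.5.
applesauce: (3 cup + 5 tbsp = 3.3125 cup) × 7/2 × 246 g/cup ≈ 2852.1 g
cream cheese: 10 oz × 7/2 × 28.35 g/oz ÷ 1000 g/kg ≈ 1.0 kg
maple syrup: 2/3 cup × 7/2 × 240 mL/cup = 560.0 mL
molasses: (2 tbsp + 2 tsp = 8/3 tbsp) × 7/2 × 15 mL/tbsp = 140.0 mL
dried cranberries: (1 tbsp + 2 tsp = 5/3 tbsp) × 7/2 ÷ 16 tbsp/cup × 140 g/cup ≈ 51.0 g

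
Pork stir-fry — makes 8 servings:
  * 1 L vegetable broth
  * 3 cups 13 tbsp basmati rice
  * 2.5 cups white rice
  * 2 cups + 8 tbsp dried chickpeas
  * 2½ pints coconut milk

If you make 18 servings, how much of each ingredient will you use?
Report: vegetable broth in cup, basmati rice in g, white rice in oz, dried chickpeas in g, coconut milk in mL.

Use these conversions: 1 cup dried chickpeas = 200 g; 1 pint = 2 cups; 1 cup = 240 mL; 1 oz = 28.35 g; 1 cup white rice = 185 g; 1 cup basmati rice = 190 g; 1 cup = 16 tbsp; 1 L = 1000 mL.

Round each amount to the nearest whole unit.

Scaling factor: 18/8 = 9/4 = 2.25.
vegetable broth: 1 L × 9/4 × 1000 mL/L ÷ 240 mL/cup ≈ 9 cup
basmati rice: (3 cup + 13 tbsp = 3.8125 cup) × 9/4 × 190 g/cup ≈ 1630 g
white rice: 2.5 cup × 9/4 × 185 g/cup ÷ 28.35 g/oz ≈ 37 oz
dried chickpeas: (2 cup + 8 tbsp = 2.5 cup) × 9/4 × 200 g/cup = 1125 g
coconut milk: 2.5 pint × 9/4 × 2 cup/pint × 240 mL/cup = 2700 mL

vegetable broth: 9 cup; basmati rice: 1630 g; white rice: 37 oz; dried chickpeas: 1125 g; coconut milk: 2700 mL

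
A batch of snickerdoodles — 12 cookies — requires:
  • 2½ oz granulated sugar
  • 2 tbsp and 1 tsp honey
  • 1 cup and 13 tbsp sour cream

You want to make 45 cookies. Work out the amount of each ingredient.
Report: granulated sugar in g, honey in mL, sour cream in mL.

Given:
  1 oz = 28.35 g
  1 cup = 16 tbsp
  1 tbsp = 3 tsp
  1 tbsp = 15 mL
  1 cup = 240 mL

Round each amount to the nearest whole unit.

Scaling factor: 45/12 = 15/4 = 3.75.
granulated sugar: 2.5 oz × 15/4 × 28.35 g/oz ≈ 266 g
honey: (2 tbsp + 1 tsp = 7/3 tbsp) × 15/4 × 15 mL/tbsp ≈ 131 mL
sour cream: (1 cup + 13 tbsp = 1.8125 cup) × 15/4 × 240 mL/cup ≈ 1631 mL

granulated sugar: 266 g; honey: 131 mL; sour cream: 1631 mL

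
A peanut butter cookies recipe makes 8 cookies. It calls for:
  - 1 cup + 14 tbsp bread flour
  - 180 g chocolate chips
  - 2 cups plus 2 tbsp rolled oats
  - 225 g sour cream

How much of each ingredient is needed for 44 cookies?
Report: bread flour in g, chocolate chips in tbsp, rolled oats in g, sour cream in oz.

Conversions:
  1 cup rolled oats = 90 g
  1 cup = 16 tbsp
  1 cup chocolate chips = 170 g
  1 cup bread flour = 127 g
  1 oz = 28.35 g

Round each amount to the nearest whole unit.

Scaling factor: 44/8 = 11/2 = 5.5.
bread flour: (1 cup + 14 tbsp = 1.875 cup) × 11/2 × 127 g/cup ≈ 1310 g
chocolate chips: 180 g × 11/2 ÷ 170 g/cup × 16 tbsp/cup ≈ 93 tbsp
rolled oats: (2 cup + 2 tbsp = 2.125 cup) × 11/2 × 90 g/cup ≈ 1052 g
sour cream: 225 g × 11/2 ÷ 28.35 g/oz ≈ 44 oz

bread flour: 1310 g; chocolate chips: 93 tbsp; rolled oats: 1052 g; sour cream: 44 oz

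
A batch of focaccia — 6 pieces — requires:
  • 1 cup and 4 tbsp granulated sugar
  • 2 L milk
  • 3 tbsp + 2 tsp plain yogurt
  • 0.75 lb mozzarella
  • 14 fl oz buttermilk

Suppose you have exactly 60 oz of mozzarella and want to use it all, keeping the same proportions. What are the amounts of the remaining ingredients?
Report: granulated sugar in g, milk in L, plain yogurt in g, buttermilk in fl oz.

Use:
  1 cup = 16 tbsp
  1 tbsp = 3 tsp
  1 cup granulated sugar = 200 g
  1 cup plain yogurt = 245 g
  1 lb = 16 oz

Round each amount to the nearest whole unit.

The original recipe has 12 oz of mozzarella, so the scaling factor is 60 ÷ 12 = 5.
granulated sugar: (1 cup + 4 tbsp = 1.25 cup) × 5 × 200 g/cup = 1250 g
milk: 2 L × 5 = 10 L
plain yogurt: (3 tbsp + 2 tsp = 11/3 tbsp) × 5 ÷ 16 tbsp/cup × 245 g/cup ≈ 281 g
buttermilk: 14 fl oz × 5 = 70 fl oz

granulated sugar: 1250 g; milk: 10 L; plain yogurt: 281 g; buttermilk: 70 fl oz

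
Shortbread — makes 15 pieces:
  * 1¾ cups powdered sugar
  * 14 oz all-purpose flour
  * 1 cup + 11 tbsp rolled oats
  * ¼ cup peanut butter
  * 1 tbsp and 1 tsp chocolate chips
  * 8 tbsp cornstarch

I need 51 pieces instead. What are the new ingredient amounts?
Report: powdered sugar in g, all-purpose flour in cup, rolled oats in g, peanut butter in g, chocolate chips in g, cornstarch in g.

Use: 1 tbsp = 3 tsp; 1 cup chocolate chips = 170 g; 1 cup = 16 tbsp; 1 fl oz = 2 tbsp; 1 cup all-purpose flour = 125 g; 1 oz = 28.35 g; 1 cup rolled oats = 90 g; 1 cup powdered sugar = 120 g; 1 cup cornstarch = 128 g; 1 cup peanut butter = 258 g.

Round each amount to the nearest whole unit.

Scaling factor: 51/15 = 17/5 = 3.4.
powdered sugar: 1.75 cup × 17/5 × 120 g/cup = 714 g
all-purpose flour: 14 oz × 17/5 × 28.35 g/oz ÷ 125 g/cup ≈ 11 cup
rolled oats: (1 cup + 11 tbsp = 1.6875 cup) × 17/5 × 90 g/cup ≈ 516 g
peanut butter: 0.25 cup × 17/5 × 258 g/cup ≈ 219 g
chocolate chips: (1 tbsp + 1 tsp = 4/3 tbsp) × 17/5 ÷ 16 tbsp/cup × 170 g/cup ≈ 48 g
cornstarch: 8 tbsp × 17/5 ÷ 16 tbsp/cup × 128 g/cup ≈ 218 g

powdered sugar: 714 g; all-purpose flour: 11 cup; rolled oats: 516 g; peanut butter: 219 g; chocolate chips: 48 g; cornstarch: 218 g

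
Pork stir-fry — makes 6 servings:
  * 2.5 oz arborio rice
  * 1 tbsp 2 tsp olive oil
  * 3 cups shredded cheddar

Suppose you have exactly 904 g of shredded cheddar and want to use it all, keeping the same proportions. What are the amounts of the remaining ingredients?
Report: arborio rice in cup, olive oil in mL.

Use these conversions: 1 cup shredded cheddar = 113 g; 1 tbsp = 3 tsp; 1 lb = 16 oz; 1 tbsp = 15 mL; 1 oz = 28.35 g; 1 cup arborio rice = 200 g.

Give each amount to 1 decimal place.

The original recipe has 339 g of shredded cheddar, so the scaling factor is 904 ÷ 339 = 8/3.
arborio rice: 2.5 oz × 8/3 × 28.35 g/oz ÷ 200 g/cup ≈ 0.9 cup
olive oil: (1 tbsp + 2 tsp = 5/3 tbsp) × 8/3 × 15 mL/tbsp ≈ 66.7 mL

arborio rice: 0.9 cup; olive oil: 66.7 mL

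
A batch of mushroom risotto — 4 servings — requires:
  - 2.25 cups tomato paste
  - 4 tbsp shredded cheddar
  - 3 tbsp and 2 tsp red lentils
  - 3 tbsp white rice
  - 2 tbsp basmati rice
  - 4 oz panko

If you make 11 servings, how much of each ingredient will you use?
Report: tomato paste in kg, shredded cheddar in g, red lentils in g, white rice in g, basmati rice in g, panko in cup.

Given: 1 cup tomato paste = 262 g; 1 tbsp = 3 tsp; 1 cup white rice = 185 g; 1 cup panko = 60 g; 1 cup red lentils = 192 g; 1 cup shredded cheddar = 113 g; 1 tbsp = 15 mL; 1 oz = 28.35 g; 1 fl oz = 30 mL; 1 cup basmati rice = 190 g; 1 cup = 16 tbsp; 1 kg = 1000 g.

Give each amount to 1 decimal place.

tomato paste: 1.6 kg; shredded cheddar: 77.7 g; red lentils: 121.0 g; white rice: 95.4 g; basmati rice: 65.3 g; panko: 5.2 cup

Scaling factor: 11/4 = 2.75.
tomato paste: 2.25 cup × 11/4 × 262 g/cup ÷ 1000 g/kg ≈ 1.6 kg
shredded cheddar: 4 tbsp × 11/4 ÷ 16 tbsp/cup × 113 g/cup ≈ 77.7 g
red lentils: (3 tbsp + 2 tsp = 11/3 tbsp) × 11/4 ÷ 16 tbsp/cup × 192 g/cup = 121.0 g
white rice: 3 tbsp × 11/4 ÷ 16 tbsp/cup × 185 g/cup ≈ 95.4 g
basmati rice: 2 tbsp × 11/4 ÷ 16 tbsp/cup × 190 g/cup ≈ 65.3 g
panko: 4 oz × 11/4 × 28.35 g/oz ÷ 60 g/cup ≈ 5.2 cup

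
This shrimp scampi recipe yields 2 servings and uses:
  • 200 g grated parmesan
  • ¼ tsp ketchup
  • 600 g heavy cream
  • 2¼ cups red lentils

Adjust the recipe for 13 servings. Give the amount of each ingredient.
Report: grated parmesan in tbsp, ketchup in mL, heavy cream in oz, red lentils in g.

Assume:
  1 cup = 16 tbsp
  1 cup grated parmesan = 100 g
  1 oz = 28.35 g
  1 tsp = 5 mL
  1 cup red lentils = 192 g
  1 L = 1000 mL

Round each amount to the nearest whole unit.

Scaling factor: 13/2 = 6.5.
grated parmesan: 200 g × 13/2 ÷ 100 g/cup × 16 tbsp/cup = 208 tbsp
ketchup: 0.25 tsp × 13/2 × 5 mL/tsp ≈ 8 mL
heavy cream: 600 g × 13/2 ÷ 28.35 g/oz ≈ 138 oz
red lentils: 2.25 cup × 13/2 × 192 g/cup = 2808 g

grated parmesan: 208 tbsp; ketchup: 8 mL; heavy cream: 138 oz; red lentils: 2808 g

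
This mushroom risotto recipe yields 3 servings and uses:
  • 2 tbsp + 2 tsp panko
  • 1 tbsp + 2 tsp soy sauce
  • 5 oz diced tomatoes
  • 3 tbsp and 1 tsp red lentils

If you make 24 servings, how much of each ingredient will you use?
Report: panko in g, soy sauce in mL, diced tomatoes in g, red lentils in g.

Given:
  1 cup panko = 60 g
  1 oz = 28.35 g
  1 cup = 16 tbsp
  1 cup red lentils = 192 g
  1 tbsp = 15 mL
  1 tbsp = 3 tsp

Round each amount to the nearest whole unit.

panko: 80 g; soy sauce: 200 mL; diced tomatoes: 1134 g; red lentils: 320 g

Scaling factor: 24/3 = 8.
panko: (2 tbsp + 2 tsp = 8/3 tbsp) × 8 ÷ 16 tbsp/cup × 60 g/cup = 80 g
soy sauce: (1 tbsp + 2 tsp = 5/3 tbsp) × 8 × 15 mL/tbsp = 200 mL
diced tomatoes: 5 oz × 8 × 28.35 g/oz = 1134 g
red lentils: (3 tbsp + 1 tsp = 10/3 tbsp) × 8 ÷ 16 tbsp/cup × 192 g/cup = 320 g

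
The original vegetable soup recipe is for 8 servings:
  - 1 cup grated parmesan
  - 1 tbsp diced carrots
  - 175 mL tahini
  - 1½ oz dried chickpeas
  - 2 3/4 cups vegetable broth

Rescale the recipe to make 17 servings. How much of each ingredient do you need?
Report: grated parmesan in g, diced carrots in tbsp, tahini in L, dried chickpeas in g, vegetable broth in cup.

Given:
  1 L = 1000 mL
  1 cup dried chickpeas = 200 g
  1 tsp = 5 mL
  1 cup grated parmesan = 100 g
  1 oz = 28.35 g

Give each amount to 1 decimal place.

grated parmesan: 212.5 g; diced carrots: 2.1 tbsp; tahini: 0.4 L; dried chickpeas: 90.4 g; vegetable broth: 5.8 cup

Scaling factor: 17/8 = 2.125.
grated parmesan: 1 cup × 17/8 × 100 g/cup = 212.5 g
diced carrots: 1 tbsp × 17/8 ≈ 2.1 tbsp
tahini: 175 mL × 17/8 ÷ 1000 mL/L ≈ 0.4 L
dried chickpeas: 1.5 oz × 17/8 × 28.35 g/oz ≈ 90.4 g
vegetable broth: 2.75 cup × 17/8 ≈ 5.8 cup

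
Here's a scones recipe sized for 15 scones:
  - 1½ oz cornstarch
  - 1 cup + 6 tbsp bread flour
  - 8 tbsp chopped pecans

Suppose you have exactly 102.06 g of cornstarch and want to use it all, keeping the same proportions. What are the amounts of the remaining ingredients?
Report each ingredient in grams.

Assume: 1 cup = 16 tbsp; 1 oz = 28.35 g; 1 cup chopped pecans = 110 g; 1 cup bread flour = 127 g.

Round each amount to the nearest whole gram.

bread flour: 419 g; chopped pecans: 132 g

The original recipe has 42.525 g of cornstarch, so the scaling factor is 102.06 ÷ 42.525 = 12/5 = 2.4.
bread flour: (1 cup + 6 tbsp = 1.375 cup) × 12/5 × 127 g/cup ≈ 419 g
chopped pecans: 8 tbsp × 12/5 ÷ 16 tbsp/cup × 110 g/cup = 132 g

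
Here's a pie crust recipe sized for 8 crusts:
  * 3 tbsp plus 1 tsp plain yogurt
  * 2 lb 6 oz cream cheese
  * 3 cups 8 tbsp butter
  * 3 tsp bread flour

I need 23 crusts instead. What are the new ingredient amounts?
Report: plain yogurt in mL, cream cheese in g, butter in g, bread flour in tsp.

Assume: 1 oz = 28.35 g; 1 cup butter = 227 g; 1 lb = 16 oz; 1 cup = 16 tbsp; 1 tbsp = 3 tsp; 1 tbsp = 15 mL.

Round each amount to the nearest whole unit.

Scaling factor: 23/8 = 2.875.
plain yogurt: (3 tbsp + 1 tsp = 10/3 tbsp) × 23/8 × 15 mL/tbsp ≈ 144 mL
cream cheese: (2 lb + 6 oz = 2.375 lb) × 23/8 × 16 oz/lb × 28.35 g/oz ≈ 3097 g
butter: (3 cup + 8 tbsp = 3.5 cup) × 23/8 × 227 g/cup ≈ 2284 g
bread flour: 3 tsp × 23/8 ≈ 9 tsp

plain yogurt: 144 mL; cream cheese: 3097 g; butter: 2284 g; bread flour: 9 tsp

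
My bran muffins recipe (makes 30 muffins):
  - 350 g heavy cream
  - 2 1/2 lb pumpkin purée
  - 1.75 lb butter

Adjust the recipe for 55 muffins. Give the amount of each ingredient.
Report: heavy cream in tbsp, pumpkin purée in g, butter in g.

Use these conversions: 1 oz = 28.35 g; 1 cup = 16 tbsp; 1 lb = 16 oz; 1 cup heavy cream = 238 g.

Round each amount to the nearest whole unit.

heavy cream: 43 tbsp; pumpkin purée: 2079 g; butter: 1455 g

Scaling factor: 55/30 = 11/6.
heavy cream: 350 g × 11/6 ÷ 238 g/cup × 16 tbsp/cup ≈ 43 tbsp
pumpkin purée: 2.5 lb × 11/6 × 16 oz/lb × 28.35 g/oz = 2079 g
butter: 1.75 lb × 11/6 × 16 oz/lb × 28.35 g/oz ≈ 1455 g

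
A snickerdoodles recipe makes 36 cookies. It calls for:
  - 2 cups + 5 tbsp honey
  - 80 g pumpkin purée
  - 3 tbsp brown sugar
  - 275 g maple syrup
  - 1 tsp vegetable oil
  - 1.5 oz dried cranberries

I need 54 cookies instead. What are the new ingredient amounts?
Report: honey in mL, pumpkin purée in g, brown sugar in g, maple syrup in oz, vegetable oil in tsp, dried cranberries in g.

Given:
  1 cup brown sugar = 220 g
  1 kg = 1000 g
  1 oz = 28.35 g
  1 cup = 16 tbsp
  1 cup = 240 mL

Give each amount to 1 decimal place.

honey: 832.5 mL; pumpkin purée: 120.0 g; brown sugar: 61.9 g; maple syrup: 14.6 oz; vegetable oil: 1.5 tsp; dried cranberries: 63.8 g

Scaling factor: 54/36 = 3/2 = 1.5.
honey: (2 cup + 5 tbsp = 2.3125 cup) × 3/2 × 240 mL/cup = 832.5 mL
pumpkin purée: 80 g × 3/2 = 120.0 g
brown sugar: 3 tbsp × 3/2 ÷ 16 tbsp/cup × 220 g/cup ≈ 61.9 g
maple syrup: 275 g × 3/2 ÷ 28.35 g/oz ≈ 14.6 oz
vegetable oil: 1 tsp × 3/2 = 1.5 tsp
dried cranberries: 1.5 oz × 3/2 × 28.35 g/oz ≈ 63.8 g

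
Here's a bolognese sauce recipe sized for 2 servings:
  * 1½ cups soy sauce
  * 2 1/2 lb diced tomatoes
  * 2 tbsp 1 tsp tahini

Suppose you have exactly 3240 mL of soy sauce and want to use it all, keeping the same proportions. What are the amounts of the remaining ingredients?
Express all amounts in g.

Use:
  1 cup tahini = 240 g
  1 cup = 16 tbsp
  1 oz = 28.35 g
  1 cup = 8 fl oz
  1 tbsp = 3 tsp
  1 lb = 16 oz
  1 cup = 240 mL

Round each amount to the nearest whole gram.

diced tomatoes: 10206 g; tahini: 315 g

The original recipe has 360 mL of soy sauce, so the scaling factor is 3240 ÷ 360 = 9.
diced tomatoes: 2.5 lb × 9 × 16 oz/lb × 28.35 g/oz = 10206 g
tahini: (2 tbsp + 1 tsp = 7/3 tbsp) × 9 ÷ 16 tbsp/cup × 240 g/cup = 315 g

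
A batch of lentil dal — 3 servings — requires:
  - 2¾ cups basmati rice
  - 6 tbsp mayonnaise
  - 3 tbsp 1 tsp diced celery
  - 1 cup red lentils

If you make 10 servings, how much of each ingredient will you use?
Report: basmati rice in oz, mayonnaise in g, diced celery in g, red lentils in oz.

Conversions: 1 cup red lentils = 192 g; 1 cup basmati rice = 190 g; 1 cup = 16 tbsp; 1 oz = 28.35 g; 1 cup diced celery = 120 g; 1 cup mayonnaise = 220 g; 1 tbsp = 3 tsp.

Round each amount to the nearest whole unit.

Scaling factor: 10/3.
basmati rice: 2.75 cup × 10/3 × 190 g/cup ÷ 28.35 g/oz ≈ 61 oz
mayonnaise: 6 tbsp × 10/3 ÷ 16 tbsp/cup × 220 g/cup = 275 g
diced celery: (3 tbsp + 1 tsp = 10/3 tbsp) × 10/3 ÷ 16 tbsp/cup × 120 g/cup ≈ 83 g
red lentils: 1 cup × 10/3 × 192 g/cup ÷ 28.35 g/oz ≈ 23 oz

basmati rice: 61 oz; mayonnaise: 275 g; diced celery: 83 g; red lentils: 23 oz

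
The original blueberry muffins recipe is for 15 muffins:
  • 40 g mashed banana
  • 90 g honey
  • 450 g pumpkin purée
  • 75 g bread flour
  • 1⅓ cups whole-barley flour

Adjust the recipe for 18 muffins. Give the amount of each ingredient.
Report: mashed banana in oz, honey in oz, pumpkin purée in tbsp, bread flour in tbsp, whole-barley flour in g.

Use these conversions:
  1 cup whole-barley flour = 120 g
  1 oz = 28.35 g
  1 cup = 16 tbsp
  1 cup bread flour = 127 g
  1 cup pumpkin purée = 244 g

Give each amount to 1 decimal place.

Scaling factor: 18/15 = 6/5 = 1.2.
mashed banana: 40 g × 6/5 ÷ 28.35 g/oz ≈ 1.7 oz
honey: 90 g × 6/5 ÷ 28.35 g/oz ≈ 3.8 oz
pumpkin purée: 450 g × 6/5 ÷ 244 g/cup × 16 tbsp/cup ≈ 35.4 tbsp
bread flour: 75 g × 6/5 ÷ 127 g/cup × 16 tbsp/cup ≈ 11.3 tbsp
whole-barley flour: 4/3 cup × 6/5 × 120 g/cup = 192.0 g

mashed banana: 1.7 oz; honey: 3.8 oz; pumpkin purée: 35.4 tbsp; bread flour: 11.3 tbsp; whole-barley flour: 192.0 g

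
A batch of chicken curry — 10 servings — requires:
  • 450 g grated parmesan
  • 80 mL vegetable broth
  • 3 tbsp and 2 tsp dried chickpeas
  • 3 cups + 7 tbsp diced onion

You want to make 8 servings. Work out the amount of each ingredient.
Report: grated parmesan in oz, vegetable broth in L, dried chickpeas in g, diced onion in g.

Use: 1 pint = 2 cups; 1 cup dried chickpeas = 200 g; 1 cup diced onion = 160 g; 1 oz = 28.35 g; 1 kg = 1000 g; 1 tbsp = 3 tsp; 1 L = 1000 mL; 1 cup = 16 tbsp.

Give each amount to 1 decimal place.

Scaling factor: 8/10 = 4/5 = 0.8.
grated parmesan: 450 g × 4/5 ÷ 28.35 g/oz ≈ 12.7 oz
vegetable broth: 80 mL × 4/5 ÷ 1000 mL/L ≈ 0.1 L
dried chickpeas: (3 tbsp + 2 tsp = 11/3 tbsp) × 4/5 ÷ 16 tbsp/cup × 200 g/cup ≈ 36.7 g
diced onion: (3 cup + 7 tbsp = 3.4375 cup) × 4/5 × 160 g/cup = 440.0 g

grated parmesan: 12.7 oz; vegetable broth: 0.1 L; dried chickpeas: 36.7 g; diced onion: 440.0 g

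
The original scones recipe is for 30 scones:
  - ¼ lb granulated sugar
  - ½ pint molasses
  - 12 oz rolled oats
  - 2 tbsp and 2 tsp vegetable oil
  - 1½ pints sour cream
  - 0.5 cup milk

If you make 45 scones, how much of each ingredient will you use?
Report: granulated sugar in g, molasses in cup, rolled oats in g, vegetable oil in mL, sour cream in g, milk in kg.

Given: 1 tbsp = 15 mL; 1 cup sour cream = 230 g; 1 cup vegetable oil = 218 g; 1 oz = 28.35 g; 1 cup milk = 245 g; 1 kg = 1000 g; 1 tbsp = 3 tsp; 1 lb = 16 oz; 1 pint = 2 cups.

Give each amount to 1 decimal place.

granulated sugar: 170.1 g; molasses: 1.5 cup; rolled oats: 510.3 g; vegetable oil: 60.0 mL; sour cream: 1035.0 g; milk: 0.2 kg

Scaling factor: 45/30 = 3/2 = 1.5.
granulated sugar: 0.25 lb × 3/2 × 16 oz/lb × 28.35 g/oz = 170.1 g
molasses: 0.5 pint × 3/2 × 2 cup/pint = 1.5 cup
rolled oats: 12 oz × 3/2 × 28.35 g/oz = 510.3 g
vegetable oil: (2 tbsp + 2 tsp = 8/3 tbsp) × 3/2 × 15 mL/tbsp = 60.0 mL
sour cream: 1.5 pint × 3/2 × 2 cup/pint × 230 g/cup = 1035.0 g
milk: 0.5 cup × 3/2 × 245 g/cup ÷ 1000 g/kg ≈ 0.2 kg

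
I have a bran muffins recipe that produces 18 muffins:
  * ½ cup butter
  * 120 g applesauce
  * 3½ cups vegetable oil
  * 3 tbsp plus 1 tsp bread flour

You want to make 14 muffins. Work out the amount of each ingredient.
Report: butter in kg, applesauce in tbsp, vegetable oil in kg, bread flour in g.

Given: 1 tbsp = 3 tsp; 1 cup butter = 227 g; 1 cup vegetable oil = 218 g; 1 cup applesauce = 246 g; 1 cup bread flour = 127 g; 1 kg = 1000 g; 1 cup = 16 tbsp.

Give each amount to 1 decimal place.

Scaling factor: 14/18 = 7/9.
butter: 0.5 cup × 7/9 × 227 g/cup ÷ 1000 g/kg ≈ 0.1 kg
applesauce: 120 g × 7/9 ÷ 246 g/cup × 16 tbsp/cup ≈ 6.1 tbsp
vegetable oil: 3.5 cup × 7/9 × 218 g/cup ÷ 1000 g/kg ≈ 0.6 kg
bread flour: (3 tbsp + 1 tsp = 10/3 tbsp) × 7/9 ÷ 16 tbsp/cup × 127 g/cup ≈ 20.6 g

butter: 0.1 kg; applesauce: 6.1 tbsp; vegetable oil: 0.6 kg; bread flour: 20.6 g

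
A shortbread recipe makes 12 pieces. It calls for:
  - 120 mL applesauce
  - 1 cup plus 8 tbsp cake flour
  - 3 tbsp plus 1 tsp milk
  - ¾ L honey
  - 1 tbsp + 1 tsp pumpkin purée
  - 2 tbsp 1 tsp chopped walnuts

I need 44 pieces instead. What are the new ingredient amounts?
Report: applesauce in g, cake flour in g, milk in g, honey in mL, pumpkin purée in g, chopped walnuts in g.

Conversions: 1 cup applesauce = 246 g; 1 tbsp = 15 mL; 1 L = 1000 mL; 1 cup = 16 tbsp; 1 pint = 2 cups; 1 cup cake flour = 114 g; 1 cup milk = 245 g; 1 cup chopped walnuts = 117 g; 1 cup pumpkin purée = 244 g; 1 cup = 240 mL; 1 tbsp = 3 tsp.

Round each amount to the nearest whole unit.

applesauce: 451 g; cake flour: 627 g; milk: 187 g; honey: 2750 mL; pumpkin purée: 75 g; chopped walnuts: 63 g

Scaling factor: 44/12 = 11/3.
applesauce: 120 mL × 11/3 ÷ 240 mL/cup × 246 g/cup = 451 g
cake flour: (1 cup + 8 tbsp = 1.5 cup) × 11/3 × 114 g/cup = 627 g
milk: (3 tbsp + 1 tsp = 10/3 tbsp) × 11/3 ÷ 16 tbsp/cup × 245 g/cup ≈ 187 g
honey: 0.75 L × 11/3 × 1000 mL/L = 2750 mL
pumpkin purée: (1 tbsp + 1 tsp = 4/3 tbsp) × 11/3 ÷ 16 tbsp/cup × 244 g/cup ≈ 75 g
chopped walnuts: (2 tbsp + 1 tsp = 7/3 tbsp) × 11/3 ÷ 16 tbsp/cup × 117 g/cup ≈ 63 g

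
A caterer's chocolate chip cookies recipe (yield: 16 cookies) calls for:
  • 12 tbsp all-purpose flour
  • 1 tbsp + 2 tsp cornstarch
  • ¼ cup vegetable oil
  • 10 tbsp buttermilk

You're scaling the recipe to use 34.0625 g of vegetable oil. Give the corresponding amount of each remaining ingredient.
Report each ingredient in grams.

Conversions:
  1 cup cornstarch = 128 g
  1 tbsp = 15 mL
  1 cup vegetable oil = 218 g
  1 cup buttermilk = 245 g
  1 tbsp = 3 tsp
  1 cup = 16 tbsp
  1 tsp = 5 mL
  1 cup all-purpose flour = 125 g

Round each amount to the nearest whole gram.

The original recipe has 54.5 g of vegetable oil, so the scaling factor is 34.0625 ÷ 54.5 = 5/8 = 0.625.
all-purpose flour: 12 tbsp × 5/8 ÷ 16 tbsp/cup × 125 g/cup ≈ 59 g
cornstarch: (1 tbsp + 2 tsp = 5/3 tbsp) × 5/8 ÷ 16 tbsp/cup × 128 g/cup ≈ 8 g
buttermilk: 10 tbsp × 5/8 ÷ 16 tbsp/cup × 245 g/cup ≈ 96 g

all-purpose flour: 59 g; cornstarch: 8 g; buttermilk: 96 g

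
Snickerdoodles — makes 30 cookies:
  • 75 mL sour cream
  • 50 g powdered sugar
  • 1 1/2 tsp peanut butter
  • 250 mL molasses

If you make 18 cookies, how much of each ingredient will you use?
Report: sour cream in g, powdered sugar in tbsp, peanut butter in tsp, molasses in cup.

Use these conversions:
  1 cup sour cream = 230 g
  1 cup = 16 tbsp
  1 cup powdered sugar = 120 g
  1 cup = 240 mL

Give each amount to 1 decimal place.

Scaling factor: 18/30 = 3/5 = 0.6.
sour cream: 75 mL × 3/5 ÷ 240 mL/cup × 230 g/cup ≈ 43.1 g
powdered sugar: 50 g × 3/5 ÷ 120 g/cup × 16 tbsp/cup = 4.0 tbsp
peanut butter: 1.5 tsp × 3/5 = 0.9 tsp
molasses: 250 mL × 3/5 ÷ 240 mL/cup ≈ 0.6 cup

sour cream: 43.1 g; powdered sugar: 4.0 tbsp; peanut butter: 0.9 tsp; molasses: 0.6 cup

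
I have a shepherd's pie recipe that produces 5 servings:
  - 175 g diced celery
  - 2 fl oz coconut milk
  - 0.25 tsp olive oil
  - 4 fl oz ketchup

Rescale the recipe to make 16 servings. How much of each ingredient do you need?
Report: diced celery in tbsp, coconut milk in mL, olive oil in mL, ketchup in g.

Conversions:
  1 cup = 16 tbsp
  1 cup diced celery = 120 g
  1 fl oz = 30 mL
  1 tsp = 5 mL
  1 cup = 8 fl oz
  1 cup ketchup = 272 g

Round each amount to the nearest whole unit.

Scaling factor: 16/5 = 3.2.
diced celery: 175 g × 16/5 ÷ 120 g/cup × 16 tbsp/cup ≈ 75 tbsp
coconut milk: 2 fl oz × 16/5 × 30 mL/fl oz = 192 mL
olive oil: 0.25 tsp × 16/5 × 5 mL/tsp = 4 mL
ketchup: 4 fl oz × 16/5 ÷ 8 fl oz/cup × 272 g/cup ≈ 435 g

diced celery: 75 tbsp; coconut milk: 192 mL; olive oil: 4 mL; ketchup: 435 g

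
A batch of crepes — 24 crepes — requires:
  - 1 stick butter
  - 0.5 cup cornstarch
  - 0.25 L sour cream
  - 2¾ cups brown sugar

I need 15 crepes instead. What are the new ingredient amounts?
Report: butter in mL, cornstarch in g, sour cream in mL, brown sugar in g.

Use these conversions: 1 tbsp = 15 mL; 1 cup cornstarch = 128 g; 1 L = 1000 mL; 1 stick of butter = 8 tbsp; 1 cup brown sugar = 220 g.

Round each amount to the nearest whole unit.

Scaling factor: 15/24 = 5/8 = 0.625.
butter: 1 stick × 5/8 × 8 tbsp/stick × 15 mL/tbsp = 75 mL
cornstarch: 0.5 cup × 5/8 × 128 g/cup = 40 g
sour cream: 0.25 L × 5/8 × 1000 mL/L ≈ 156 mL
brown sugar: 2.75 cup × 5/8 × 220 g/cup ≈ 378 g

butter: 75 mL; cornstarch: 40 g; sour cream: 156 mL; brown sugar: 378 g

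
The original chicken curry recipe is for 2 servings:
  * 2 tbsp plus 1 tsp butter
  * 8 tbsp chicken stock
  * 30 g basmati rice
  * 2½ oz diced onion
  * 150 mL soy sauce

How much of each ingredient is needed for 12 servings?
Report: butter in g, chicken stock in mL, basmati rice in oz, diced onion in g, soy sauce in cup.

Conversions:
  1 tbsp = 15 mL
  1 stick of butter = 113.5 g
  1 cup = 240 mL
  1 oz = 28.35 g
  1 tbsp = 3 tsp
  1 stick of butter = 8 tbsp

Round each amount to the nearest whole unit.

Scaling factor: 12/2 = 6.
butter: (2 tbsp + 1 tsp = 7/3 tbsp) × 6 ÷ 8 tbsp/stick × 113.5 g/stick ≈ 199 g
chicken stock: 8 tbsp × 6 × 15 mL/tbsp = 720 mL
basmati rice: 30 g × 6 ÷ 28.35 g/oz ≈ 6 oz
diced onion: 2.5 oz × 6 × 28.35 g/oz ≈ 425 g
soy sauce: 150 mL × 6 ÷ 240 mL/cup ≈ 4 cup

butter: 199 g; chicken stock: 720 mL; basmati rice: 6 oz; diced onion: 425 g; soy sauce: 4 cup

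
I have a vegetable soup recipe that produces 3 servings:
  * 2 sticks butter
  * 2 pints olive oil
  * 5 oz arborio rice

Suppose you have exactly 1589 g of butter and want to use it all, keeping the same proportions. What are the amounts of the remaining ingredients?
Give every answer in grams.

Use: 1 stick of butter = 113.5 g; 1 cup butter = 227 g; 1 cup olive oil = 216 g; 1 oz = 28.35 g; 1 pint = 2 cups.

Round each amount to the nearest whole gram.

olive oil: 6048 g; arborio rice: 992 g

The original recipe has 227 g of butter, so the scaling factor is 1589 ÷ 227 = 7.
olive oil: 2 pint × 7 × 2 cup/pint × 216 g/cup = 6048 g
arborio rice: 5 oz × 7 × 28.35 g/oz ≈ 992 g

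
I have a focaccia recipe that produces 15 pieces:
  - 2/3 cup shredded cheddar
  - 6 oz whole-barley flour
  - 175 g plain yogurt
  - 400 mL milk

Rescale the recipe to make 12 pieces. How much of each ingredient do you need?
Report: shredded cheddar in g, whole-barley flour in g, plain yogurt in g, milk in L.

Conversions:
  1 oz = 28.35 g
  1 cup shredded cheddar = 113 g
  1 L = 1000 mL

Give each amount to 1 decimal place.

shredded cheddar: 60.3 g; whole-barley flour: 136.1 g; plain yogurt: 140.0 g; milk: 0.3 L

Scaling factor: 12/15 = 4/5 = 0.8.
shredded cheddar: 2/3 cup × 4/5 × 113 g/cup ≈ 60.3 g
whole-barley flour: 6 oz × 4/5 × 28.35 g/oz ≈ 136.1 g
plain yogurt: 175 g × 4/5 = 140.0 g
milk: 400 mL × 4/5 ÷ 1000 mL/L ≈ 0.3 L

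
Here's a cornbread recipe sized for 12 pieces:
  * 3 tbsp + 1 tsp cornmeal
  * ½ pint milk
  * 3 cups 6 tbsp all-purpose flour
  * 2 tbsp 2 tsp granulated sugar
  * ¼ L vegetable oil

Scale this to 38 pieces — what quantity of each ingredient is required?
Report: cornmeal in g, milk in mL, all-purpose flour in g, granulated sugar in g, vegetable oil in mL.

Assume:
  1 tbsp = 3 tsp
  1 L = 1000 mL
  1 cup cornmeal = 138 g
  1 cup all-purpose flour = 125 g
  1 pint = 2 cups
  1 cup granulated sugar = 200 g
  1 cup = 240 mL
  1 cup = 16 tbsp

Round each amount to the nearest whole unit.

Scaling factor: 38/12 = 19/6.
cornmeal: (3 tbsp + 1 tsp = 10/3 tbsp) × 19/6 ÷ 16 tbsp/cup × 138 g/cup ≈ 91 g
milk: 0.5 pint × 19/6 × 2 cup/pint × 240 mL/cup = 760 mL
all-purpose flour: (3 cup + 6 tbsp = 3.375 cup) × 19/6 × 125 g/cup ≈ 1336 g
granulated sugar: (2 tbsp + 2 tsp = 8/3 tbsp) × 19/6 ÷ 16 tbsp/cup × 200 g/cup ≈ 106 g
vegetable oil: 0.25 L × 19/6 × 1000 mL/L ≈ 792 mL

cornmeal: 91 g; milk: 760 mL; all-purpose flour: 1336 g; granulated sugar: 106 g; vegetable oil: 792 mL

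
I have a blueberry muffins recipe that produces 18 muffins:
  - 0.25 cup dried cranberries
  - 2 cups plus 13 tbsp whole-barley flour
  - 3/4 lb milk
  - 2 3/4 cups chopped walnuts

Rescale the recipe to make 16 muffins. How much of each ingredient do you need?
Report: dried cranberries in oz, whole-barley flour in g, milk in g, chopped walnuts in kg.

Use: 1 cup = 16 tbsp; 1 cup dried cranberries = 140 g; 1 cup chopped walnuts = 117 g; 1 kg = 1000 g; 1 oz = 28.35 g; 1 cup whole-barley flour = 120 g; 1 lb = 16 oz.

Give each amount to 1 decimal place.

dried cranberries: 1.1 oz; whole-barley flour: 300.0 g; milk: 302.4 g; chopped walnuts: 0.3 kg

Scaling factor: 16/18 = 8/9.
dried cranberries: 0.25 cup × 8/9 × 140 g/cup ÷ 28.35 g/oz ≈ 1.1 oz
whole-barley flour: (2 cup + 13 tbsp = 2.8125 cup) × 8/9 × 120 g/cup = 300.0 g
milk: 0.75 lb × 8/9 × 16 oz/lb × 28.35 g/oz = 302.4 g
chopped walnuts: 2.75 cup × 8/9 × 117 g/cup ÷ 1000 g/kg ≈ 0.3 kg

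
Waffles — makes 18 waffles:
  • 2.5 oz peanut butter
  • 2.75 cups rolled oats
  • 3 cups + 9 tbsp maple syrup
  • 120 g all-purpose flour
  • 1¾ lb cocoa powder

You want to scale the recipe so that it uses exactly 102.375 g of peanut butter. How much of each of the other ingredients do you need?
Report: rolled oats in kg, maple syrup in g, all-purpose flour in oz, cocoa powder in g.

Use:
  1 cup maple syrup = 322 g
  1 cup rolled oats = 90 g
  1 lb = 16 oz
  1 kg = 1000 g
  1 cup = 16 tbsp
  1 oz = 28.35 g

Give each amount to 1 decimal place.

The original recipe has 70.875 g of peanut butter, so the scaling factor is 102.375 ÷ 70.875 = 13/9.
rolled oats: 2.75 cup × 13/9 × 90 g/cup ÷ 1000 g/kg ≈ 0.4 kg
maple syrup: (3 cup + 9 tbsp = 3.5625 cup) × 13/9 × 322 g/cup ≈ 1657.0 g
all-purpose flour: 120 g × 13/9 ÷ 28.35 g/oz ≈ 6.1 oz
cocoa powder: 1.75 lb × 13/9 × 16 oz/lb × 28.35 g/oz = 1146.6 g

rolled oats: 0.4 kg; maple syrup: 1657.0 g; all-purpose flour: 6.1 oz; cocoa powder: 1146.6 g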